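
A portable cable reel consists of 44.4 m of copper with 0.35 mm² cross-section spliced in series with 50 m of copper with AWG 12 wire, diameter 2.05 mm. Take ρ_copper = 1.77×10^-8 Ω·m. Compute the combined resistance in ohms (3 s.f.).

Segment 1: A = 0.35 mm² = 3.500e-07 m²
R₁ = ρL/A = (1.77×10^-8)(44.4)/(3.500e-07) = 2.245 Ω
Segment 2: A = π(2.05/2 mm)² = π(1.0250e-03 m)² = 3.301e-06 m²
R₂ = (1.77×10^-8)(50)/(3.301e-06) = 0.2681 Ω
R = R₁ + R₂ = 2.51 Ω

2.51 Ω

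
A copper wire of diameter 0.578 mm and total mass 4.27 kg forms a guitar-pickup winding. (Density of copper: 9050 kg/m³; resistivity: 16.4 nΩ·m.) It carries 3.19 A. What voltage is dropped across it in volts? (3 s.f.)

359 V

ρ = 16.4 nΩ·m = 1.64×10^-8 Ω·m
A = π(d/2)² = π(2.8900e-04 m)² = 2.6239e-07 m²
L = m/(density·A) = 4.27/(9050×2.6239e-07) = 1798 m
R = ρL/A = (1.64×10^-8)(1798)/(2.6239e-07) = 112.4 Ω
V = IR = 3.19 × 112.4 = 359 V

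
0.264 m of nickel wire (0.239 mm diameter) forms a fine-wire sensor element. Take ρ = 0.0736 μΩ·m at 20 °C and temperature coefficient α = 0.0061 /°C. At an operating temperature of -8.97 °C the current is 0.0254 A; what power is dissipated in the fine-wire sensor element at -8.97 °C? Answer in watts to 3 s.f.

ρ = 0.0736 μΩ·m = 7.36×10^-8 Ω·m
A = π(d/2)² = π(1.1950e-04 m)² = 4.486e-08 m²
R₍20₎ = ρL/A = (7.36×10^-8)(0.264)/(4.486e-08) = 0.4331 Ω
R₍-8.97₎ = R₍20₎(1 + αΔT) = 0.4331 × (1 + 0.0061×-29) = 0.3566 Ω
P = I²R = (0.0254)² × 0.3566 = 2.30×10^-4 W

2.30×10^-4 W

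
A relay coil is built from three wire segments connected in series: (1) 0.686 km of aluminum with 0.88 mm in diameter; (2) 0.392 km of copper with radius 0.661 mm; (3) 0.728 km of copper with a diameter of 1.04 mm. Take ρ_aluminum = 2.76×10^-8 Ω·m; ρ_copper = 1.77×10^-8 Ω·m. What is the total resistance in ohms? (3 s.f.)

Seg 1: A = π(d/2)² = π(4.4000e-04 m)² = 6.082e-07 m²
R_1 = (2.76×10^-8)(686)/(6.082e-07) = 31.13 Ω
Seg 2: A = πr² = π(6.6100e-04 m)² = 1.373e-06 m²
R_2 = (1.77×10^-8)(392)/(1.373e-06) = 5.055 Ω
Seg 3: A = π(d/2)² = π(5.2000e-04 m)² = 8.495e-07 m²
R_3 = (1.77×10^-8)(728)/(8.495e-07) = 15.17 Ω
R_total = R_1 + R_2 + R_3 = 51.4 Ω

51.4 Ω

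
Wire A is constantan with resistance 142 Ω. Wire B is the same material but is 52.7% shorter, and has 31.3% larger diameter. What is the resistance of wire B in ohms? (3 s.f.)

R ∝ L/d², so R_B/R_A = (1 − 52.7/100) × (1 + 31.3/100)⁻²
= 0.473 × 0.5801 = 0.2744
R_B = 0.2744 × 142 = 39.0 Ω

39.0 Ω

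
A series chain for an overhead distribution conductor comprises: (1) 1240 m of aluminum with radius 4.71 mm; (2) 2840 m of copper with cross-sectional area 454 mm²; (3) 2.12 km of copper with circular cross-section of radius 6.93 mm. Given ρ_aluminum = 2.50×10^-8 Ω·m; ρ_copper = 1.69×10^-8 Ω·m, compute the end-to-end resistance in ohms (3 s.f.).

Seg 1: A = πr² = π(4.7100e-03 m)² = 6.969e-05 m²
R_1 = (2.50×10^-8)(1240)/(6.969e-05) = 0.4448 Ω
Seg 2: A = 454 mm² = 4.540e-04 m²
R_2 = (1.69×10^-8)(2840)/(4.540e-04) = 0.1057 Ω
Seg 3: A = πr² = π(6.9300e-03 m)² = 1.509e-04 m²
R_3 = (1.69×10^-8)(2120)/(1.509e-04) = 0.2375 Ω
R_total = R_1 + R_2 + R_3 = 0.788 Ω

0.788 Ω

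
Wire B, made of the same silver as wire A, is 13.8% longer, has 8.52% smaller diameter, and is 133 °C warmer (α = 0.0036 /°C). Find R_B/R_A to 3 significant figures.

R ∝ ρL/d² with ρ ∝ (1+αΔT), so R_B/R_A = (1 + 13.8/100) × (1 − 8.52/100)⁻² × (1 + 0.0036×133)
= 1.138 × 1.195 × 1.479 = 2.01

2.01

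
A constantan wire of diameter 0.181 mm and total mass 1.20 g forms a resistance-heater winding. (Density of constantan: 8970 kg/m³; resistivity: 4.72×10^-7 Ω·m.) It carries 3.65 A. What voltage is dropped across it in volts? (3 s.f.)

348 V

A = π(d/2)² = π(9.0500e-05 m)² = 2.5730e-08 m²
L = m/(density·A) = 0.0012/(8970×2.5730e-08) = 5.199 m
R = ρL/A = (4.72×10^-7)(5.199)/(2.5730e-08) = 95.38 Ω
V = IR = 3.65 × 95.38 = 348 V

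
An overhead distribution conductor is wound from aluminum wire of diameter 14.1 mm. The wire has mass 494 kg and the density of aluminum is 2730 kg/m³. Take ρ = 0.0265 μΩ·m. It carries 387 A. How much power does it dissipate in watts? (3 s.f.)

29500 W

ρ = 0.0265 μΩ·m = 2.65×10^-8 Ω·m
A = π(d/2)² = π(7.0500e-03 m)² = 1.5615e-04 m²
L = m/(density·A) = 494/(2730×1.5615e-04) = 1159 m
R = ρL/A = (2.65×10^-8)(1159)/(1.5615e-04) = 0.1967 Ω
P = I²R = (387)² × 0.1967 = 29500 W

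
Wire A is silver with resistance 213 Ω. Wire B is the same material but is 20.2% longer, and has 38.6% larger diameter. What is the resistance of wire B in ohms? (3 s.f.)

R ∝ L/d², so R_B/R_A = (1 + 20.2/100) × (1 + 38.6/100)⁻²
= 1.202 × 0.5206 = 0.6257
R_B = 0.6257 × 213 = 133 Ω

133 Ω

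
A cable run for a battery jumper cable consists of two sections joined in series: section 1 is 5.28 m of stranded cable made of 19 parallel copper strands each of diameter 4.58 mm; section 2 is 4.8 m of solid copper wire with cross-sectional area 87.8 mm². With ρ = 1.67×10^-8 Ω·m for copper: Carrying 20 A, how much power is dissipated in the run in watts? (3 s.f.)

Section 1: A_strand = π(2.2900e-03)² = 1.647e-05 m²; R₁ = ρL/(N·A_s) = (1.67×10^-8)(5.28)/(19×1.647e-05) = 2.817×10^-4 Ω
Section 2: A = 87.8 mm² = 8.780e-05 m²
R₂ = (1.67×10^-8)(4.8)/(8.780e-05) = 9.130×10^-4 Ω
R = R₁ + R₂ = 0.001195 Ω
P = I²R = (20)² × 0.001195 = 0.478 W

0.478 W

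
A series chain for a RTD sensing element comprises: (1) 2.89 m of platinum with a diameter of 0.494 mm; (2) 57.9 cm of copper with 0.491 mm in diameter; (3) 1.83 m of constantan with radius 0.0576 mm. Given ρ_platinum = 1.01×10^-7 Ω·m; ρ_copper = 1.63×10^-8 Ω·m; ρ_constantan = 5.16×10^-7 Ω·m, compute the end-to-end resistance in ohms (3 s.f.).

Seg 1: A = π(d/2)² = π(2.4700e-04 m)² = 1.917e-07 m²
R_1 = (1.01×10^-7)(2.89)/(1.917e-07) = 1.523 Ω
Seg 2: A = π(d/2)² = π(2.4550e-04 m)² = 1.893e-07 m²
R_2 = (1.63×10^-8)(0.579)/(1.893e-07) = 0.04984 Ω
Seg 3: A = πr² = π(5.7600e-05 m)² = 1.042e-08 m²
R_3 = (5.16×10^-7)(1.83)/(1.042e-08) = 90.6 Ω
R_total = R_1 + R_2 + R_3 = 92.2 Ω

92.2 Ω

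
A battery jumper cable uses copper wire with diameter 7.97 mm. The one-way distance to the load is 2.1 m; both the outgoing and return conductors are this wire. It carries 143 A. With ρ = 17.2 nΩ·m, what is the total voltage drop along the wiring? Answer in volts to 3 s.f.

0.207 V

ρ = 17.2 nΩ·m = 1.72×10^-8 Ω·m
A = π(d/2)² = π(3.9850e-03 m)² = 4.989e-05 m²
Total conductor length (both ways) L = 2 × 2.1 = 4.2 m
R = ρL/A = (1.72×10^-8)(4.2)/(4.989e-05) = 0.001448 Ω
V = IR = 143 × 0.001448 = 0.207 V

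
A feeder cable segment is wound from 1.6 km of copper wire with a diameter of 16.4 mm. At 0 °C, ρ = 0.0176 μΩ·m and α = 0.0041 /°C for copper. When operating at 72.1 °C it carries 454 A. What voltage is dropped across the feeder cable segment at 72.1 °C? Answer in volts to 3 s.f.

78.4 V

ρ = 0.0176 μΩ·m = 1.76×10^-8 Ω·m
A = π(d/2)² = π(8.2000e-03 m)² = 2.112e-04 m²
R₍0₎ = ρL/A = (1.76×10^-8)(1600)/(2.112e-04) = 0.1333 Ω
R₍72.1₎ = R₍0₎(1 + αΔT) = 0.1333 × (1 + 0.0041×72.1) = 0.1727 Ω
V = IR = 454 × 0.1727 = 78.4 V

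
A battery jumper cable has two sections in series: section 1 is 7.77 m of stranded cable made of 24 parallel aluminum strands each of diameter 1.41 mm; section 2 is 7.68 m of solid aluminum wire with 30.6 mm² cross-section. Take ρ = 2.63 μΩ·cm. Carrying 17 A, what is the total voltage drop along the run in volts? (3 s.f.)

0.205 V

ρ = 2.63 μΩ·cm = 2.63×10^-8 Ω·m
Section 1: A_strand = π(7.0500e-04)² = 1.561e-06 m²; R₁ = ρL/(N·A_s) = (2.63×10^-8)(7.77)/(24×1.561e-06) = 0.005453 Ω
Section 2: A = 30.6 mm² = 3.060e-05 m²
R₂ = (2.63×10^-8)(7.68)/(3.060e-05) = 0.006601 Ω
R = R₁ + R₂ = 0.01205 Ω
V = IR = 17 × 0.01205 = 0.205 V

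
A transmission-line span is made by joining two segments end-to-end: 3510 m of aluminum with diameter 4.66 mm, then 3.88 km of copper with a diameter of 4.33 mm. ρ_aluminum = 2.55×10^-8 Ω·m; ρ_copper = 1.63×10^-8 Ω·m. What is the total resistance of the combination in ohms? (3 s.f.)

9.54 Ω

Segment 1: A = π(d/2)² = π(2.3300e-03 m)² = 1.706e-05 m²
R₁ = ρL/A = (2.55×10^-8)(3510)/(1.706e-05) = 5.248 Ω
Segment 2: A = π(d/2)² = π(2.1650e-03 m)² = 1.473e-05 m²
R₂ = (1.63×10^-8)(3880)/(1.473e-05) = 4.295 Ω
R = R₁ + R₂ = 9.54 Ω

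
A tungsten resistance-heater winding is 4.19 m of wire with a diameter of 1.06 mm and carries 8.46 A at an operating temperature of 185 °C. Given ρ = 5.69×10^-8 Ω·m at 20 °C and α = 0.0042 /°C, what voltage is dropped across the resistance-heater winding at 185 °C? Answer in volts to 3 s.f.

3.87 V

A = π(d/2)² = π(5.3000e-04 m)² = 8.825e-07 m²
R₍20₎ = ρL/A = (5.69×10^-8)(4.19)/(8.825e-07) = 0.2702 Ω
R₍185₎ = R₍20₎(1 + αΔT) = 0.2702 × (1 + 0.0042×165) = 0.4574 Ω
V = IR = 8.46 × 0.4574 = 3.87 V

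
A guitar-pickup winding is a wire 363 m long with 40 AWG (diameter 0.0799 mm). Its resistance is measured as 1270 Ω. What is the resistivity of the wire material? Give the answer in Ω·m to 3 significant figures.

A = π(0.0799/2 mm)² = π(3.9950e-05 m)² = 5.014e-09 m²
ρ = RA/L = (1270)(5.014e-09)/(363) = 1.75×10^-8 Ω·m

1.75×10^-8 Ω·m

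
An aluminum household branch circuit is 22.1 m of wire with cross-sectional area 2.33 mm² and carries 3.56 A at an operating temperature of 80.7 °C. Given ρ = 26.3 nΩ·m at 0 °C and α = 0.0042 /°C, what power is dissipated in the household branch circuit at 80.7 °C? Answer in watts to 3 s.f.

ρ = 26.3 nΩ·m = 2.63×10^-8 Ω·m
A = 2.33 mm² = 2.330e-06 m²
R₍0₎ = ρL/A = (2.63×10^-8)(22.1)/(2.330e-06) = 0.2495 Ω
R₍80.7₎ = R₍0₎(1 + αΔT) = 0.2495 × (1 + 0.0042×80.7) = 0.334 Ω
P = I²R = (3.56)² × 0.334 = 4.23 W

4.23 W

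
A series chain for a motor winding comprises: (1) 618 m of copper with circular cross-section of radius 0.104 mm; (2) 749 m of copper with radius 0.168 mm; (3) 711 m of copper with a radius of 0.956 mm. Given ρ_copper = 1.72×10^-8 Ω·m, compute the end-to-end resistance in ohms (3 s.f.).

Seg 1: A = πr² = π(1.0400e-04 m)² = 3.398e-08 m²
R_1 = (1.72×10^-8)(618)/(3.398e-08) = 312.8 Ω
Seg 2: A = πr² = π(1.6800e-04 m)² = 8.867e-08 m²
R_2 = (1.72×10^-8)(749)/(8.867e-08) = 145.3 Ω
Seg 3: A = πr² = π(9.5600e-04 m)² = 2.871e-06 m²
R_3 = (1.72×10^-8)(711)/(2.871e-06) = 4.259 Ω
R_total = R_1 + R_2 + R_3 = 462 Ω

462 Ω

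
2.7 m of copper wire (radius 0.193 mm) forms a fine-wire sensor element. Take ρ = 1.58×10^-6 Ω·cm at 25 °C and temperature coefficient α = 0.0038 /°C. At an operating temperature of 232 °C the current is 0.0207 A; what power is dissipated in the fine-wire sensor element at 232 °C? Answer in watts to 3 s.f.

ρ = 1.58×10^-6 Ω·cm = 1.58×10^-8 Ω·m
A = πr² = π(1.9300e-04 m)² = 1.170e-07 m²
R₍25₎ = ρL/A = (1.58×10^-8)(2.7)/(1.170e-07) = 0.3645 Ω
R₍232₎ = R₍25₎(1 + αΔT) = 0.3645 × (1 + 0.0038×207) = 0.6513 Ω
P = I²R = (0.0207)² × 0.6513 = 2.79×10^-4 W

2.79×10^-4 W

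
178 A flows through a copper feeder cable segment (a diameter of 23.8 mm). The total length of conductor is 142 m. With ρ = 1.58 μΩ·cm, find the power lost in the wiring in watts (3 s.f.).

ρ = 1.58 μΩ·cm = 1.58×10^-8 Ω·m
A = π(d/2)² = π(1.1900e-02 m)² = 4.449e-04 m²
R = ρL/A = (1.58×10^-8)(142)/(4.449e-04) = 0.005043 Ω
P = I²R = (178)² × 0.005043 = 160 W

160 W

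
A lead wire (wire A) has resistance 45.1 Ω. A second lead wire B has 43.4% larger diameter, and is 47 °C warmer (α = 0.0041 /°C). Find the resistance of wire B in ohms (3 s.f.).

R ∝ ρL/d² with ρ ∝ (1+αΔT), so R_B/R_A = (1 + 43.4/100)⁻² × (1 + 0.0041×47)
= 0.4863 × 1.193 = 0.58
R_B = 0.58 × 45.1 = 26.2 Ω

26.2 Ω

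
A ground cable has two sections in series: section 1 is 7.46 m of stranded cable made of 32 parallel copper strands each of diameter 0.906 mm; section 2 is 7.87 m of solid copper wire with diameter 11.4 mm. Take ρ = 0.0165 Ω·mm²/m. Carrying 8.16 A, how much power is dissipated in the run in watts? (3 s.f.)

0.482 W

ρ = 0.0165 Ω·mm²/m = 1.65×10^-8 Ω·m
Section 1: A_strand = π(4.5300e-04)² = 6.447e-07 m²; R₁ = ρL/(N·A_s) = (1.65×10^-8)(7.46)/(32×6.447e-07) = 0.005967 Ω
Section 2: A = π(d/2)² = π(5.7000e-03 m)² = 1.021e-04 m²
R₂ = (1.65×10^-8)(7.87)/(1.021e-04) = 0.001272 Ω
R = R₁ + R₂ = 0.007239 Ω
P = I²R = (8.16)² × 0.007239 = 0.482 W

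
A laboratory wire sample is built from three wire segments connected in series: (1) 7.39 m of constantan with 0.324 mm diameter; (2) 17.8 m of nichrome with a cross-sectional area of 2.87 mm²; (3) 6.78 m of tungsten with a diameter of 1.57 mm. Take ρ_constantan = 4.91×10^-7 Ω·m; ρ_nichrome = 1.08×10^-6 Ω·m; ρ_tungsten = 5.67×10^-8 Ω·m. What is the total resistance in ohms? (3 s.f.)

Seg 1: A = π(d/2)² = π(1.6200e-04 m)² = 8.245e-08 m²
R_1 = (4.91×10^-7)(7.39)/(8.245e-08) = 44.01 Ω
Seg 2: A = 2.87 mm² = 2.870e-06 m²
R_2 = (1.08×10^-6)(17.8)/(2.870e-06) = 6.698 Ω
Seg 3: A = π(d/2)² = π(7.8500e-04 m)² = 1.936e-06 m²
R_3 = (5.67×10^-8)(6.78)/(1.936e-06) = 0.1986 Ω
R_total = R_1 + R_2 + R_3 = 50.9 Ω

50.9 Ω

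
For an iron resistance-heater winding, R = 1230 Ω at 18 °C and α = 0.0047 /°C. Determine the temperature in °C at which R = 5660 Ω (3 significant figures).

784 °C

R = R₀(1 + α(T − T₀)) ⇒ T = T₀ + (R/R₀ − 1)/α
T = 18 + (5660/1230 − 1)/0.0047 = 18 + (3.602)/0.0047 = 784 °C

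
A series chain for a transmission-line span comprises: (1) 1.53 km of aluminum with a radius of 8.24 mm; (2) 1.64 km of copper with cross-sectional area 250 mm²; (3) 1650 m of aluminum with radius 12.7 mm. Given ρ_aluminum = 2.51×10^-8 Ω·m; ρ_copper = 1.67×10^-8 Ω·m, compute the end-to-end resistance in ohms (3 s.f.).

Seg 1: A = πr² = π(8.2400e-03 m)² = 2.133e-04 m²
R_1 = (2.51×10^-8)(1530)/(2.133e-04) = 0.18 Ω
Seg 2: A = 250 mm² = 2.500e-04 m²
R_2 = (1.67×10^-8)(1640)/(2.500e-04) = 0.1096 Ω
Seg 3: A = πr² = π(1.2700e-02 m)² = 5.067e-04 m²
R_3 = (2.51×10^-8)(1650)/(5.067e-04) = 0.08173 Ω
R_total = R_1 + R_2 + R_3 = 0.371 Ω

0.371 Ω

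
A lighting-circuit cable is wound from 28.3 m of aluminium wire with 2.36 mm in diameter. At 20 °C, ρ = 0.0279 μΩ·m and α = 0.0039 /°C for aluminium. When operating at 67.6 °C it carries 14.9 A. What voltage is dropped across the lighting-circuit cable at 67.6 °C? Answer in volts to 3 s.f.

ρ = 0.0279 μΩ·m = 2.79×10^-8 Ω·m
A = π(d/2)² = π(1.1800e-03 m)² = 4.374e-06 m²
R₍20₎ = ρL/A = (2.79×10^-8)(28.3)/(4.374e-06) = 0.1805 Ω
R₍67.6₎ = R₍20₎(1 + αΔT) = 0.1805 × (1 + 0.0039×47.6) = 0.214 Ω
V = IR = 14.9 × 0.214 = 3.19 V

3.19 V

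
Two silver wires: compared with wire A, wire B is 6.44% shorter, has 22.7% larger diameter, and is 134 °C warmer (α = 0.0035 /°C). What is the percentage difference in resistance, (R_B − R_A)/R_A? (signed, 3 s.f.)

R ∝ ρL/d² with ρ ∝ (1+αΔT), so R_B/R_A = (1 − 6.44/100) × (1 + 22.7/100)⁻² × (1 + 0.0035×134)
= 0.9356 × 0.6642 × 1.469 = 0.9129
(R_B − R_A)/R_A = 0.9129 − 1 = -8.71%

-8.71%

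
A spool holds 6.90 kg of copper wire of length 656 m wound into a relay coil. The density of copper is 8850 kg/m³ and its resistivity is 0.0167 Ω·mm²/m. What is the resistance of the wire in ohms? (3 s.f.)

ρ = 0.0167 Ω·mm²/m = 1.67×10^-8 Ω·m
A = m/(density·L) = 6.9/(8850×656) = 1.1885e-06 m²
R = ρL/A = (1.67×10^-8)(656)/(1.1885e-06) = 9.22 Ω

9.22 Ω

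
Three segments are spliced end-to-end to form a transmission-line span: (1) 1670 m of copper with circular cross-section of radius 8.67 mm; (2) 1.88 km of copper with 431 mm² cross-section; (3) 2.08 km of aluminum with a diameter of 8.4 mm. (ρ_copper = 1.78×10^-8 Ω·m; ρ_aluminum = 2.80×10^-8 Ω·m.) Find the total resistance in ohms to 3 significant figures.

1.25 Ω

Seg 1: A = πr² = π(8.6700e-03 m)² = 2.362e-04 m²
R_1 = (1.78×10^-8)(1670)/(2.362e-04) = 0.1259 Ω
Seg 2: A = 431 mm² = 4.310e-04 m²
R_2 = (1.78×10^-8)(1880)/(4.310e-04) = 0.07764 Ω
Seg 3: A = π(d/2)² = π(4.2000e-03 m)² = 5.542e-05 m²
R_3 = (2.80×10^-8)(2080)/(5.542e-05) = 1.051 Ω
R_total = R_1 + R_2 + R_3 = 1.25 Ω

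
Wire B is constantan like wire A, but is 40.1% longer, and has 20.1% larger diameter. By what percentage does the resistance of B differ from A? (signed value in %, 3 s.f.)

R ∝ L/d², so R_B/R_A = (1 + 40.1/100) × (1 + 20.1/100)⁻²
= 1.401 × 0.6933 = 0.9713
(R_B − R_A)/R_A = 0.9713 − 1 = -2.87%

-2.87%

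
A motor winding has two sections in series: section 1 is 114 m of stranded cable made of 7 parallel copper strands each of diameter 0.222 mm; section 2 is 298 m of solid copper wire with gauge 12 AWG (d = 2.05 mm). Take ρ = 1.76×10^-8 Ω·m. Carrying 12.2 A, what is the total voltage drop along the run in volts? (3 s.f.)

Section 1: A_strand = π(1.1100e-04)² = 3.871e-08 m²; R₁ = ρL/(N·A_s) = (1.76×10^-8)(114)/(7×3.871e-08) = 7.405 Ω
Section 2: A = π(2.05/2 mm)² = π(1.0250e-03 m)² = 3.301e-06 m²
R₂ = (1.76×10^-8)(298)/(3.301e-06) = 1.589 Ω
R = R₁ + R₂ = 8.994 Ω
V = IR = 12.2 × 8.994 = 110 V

110 V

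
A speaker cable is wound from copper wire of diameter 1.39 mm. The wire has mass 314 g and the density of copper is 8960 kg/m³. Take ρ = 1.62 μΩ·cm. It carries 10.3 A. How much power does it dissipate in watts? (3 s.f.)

ρ = 1.62 μΩ·cm = 1.62×10^-8 Ω·m
A = π(d/2)² = π(6.9500e-04 m)² = 1.5175e-06 m²
L = m/(density·A) = 0.314/(8960×1.5175e-06) = 23.09 m
R = ρL/A = (1.62×10^-8)(23.09)/(1.5175e-06) = 0.2465 Ω
P = I²R = (10.3)² × 0.2465 = 26.2 W

26.2 W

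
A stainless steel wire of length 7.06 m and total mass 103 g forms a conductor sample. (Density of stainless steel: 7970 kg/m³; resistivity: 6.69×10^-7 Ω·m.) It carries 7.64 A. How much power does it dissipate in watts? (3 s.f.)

151 W

A = m/(density·L) = 0.103/(7970×7.06) = 1.8305e-06 m²
R = ρL/A = (6.69×10^-7)(7.06)/(1.8305e-06) = 2.58 Ω
P = I²R = (7.64)² × 2.58 = 151 W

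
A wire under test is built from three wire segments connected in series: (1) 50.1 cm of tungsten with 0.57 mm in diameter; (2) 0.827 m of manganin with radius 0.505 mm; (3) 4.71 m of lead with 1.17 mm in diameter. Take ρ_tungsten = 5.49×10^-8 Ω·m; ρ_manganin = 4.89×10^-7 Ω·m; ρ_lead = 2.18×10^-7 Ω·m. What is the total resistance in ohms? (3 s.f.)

Seg 1: A = π(d/2)² = π(2.8500e-04 m)² = 2.552e-07 m²
R_1 = (5.49×10^-8)(0.501)/(2.552e-07) = 0.1078 Ω
Seg 2: A = πr² = π(5.0500e-04 m)² = 8.012e-07 m²
R_2 = (4.89×10^-7)(0.827)/(8.012e-07) = 0.5048 Ω
Seg 3: A = π(d/2)² = π(5.8500e-04 m)² = 1.075e-06 m²
R_3 = (2.18×10^-7)(4.71)/(1.075e-06) = 0.955 Ω
R_total = R_1 + R_2 + R_3 = 1.57 Ω

1.57 Ω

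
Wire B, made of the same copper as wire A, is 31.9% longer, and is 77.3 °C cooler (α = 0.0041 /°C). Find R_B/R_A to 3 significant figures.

R ∝ ρL/d² with ρ ∝ (1+αΔT), so R_B/R_A = (1 + 31.9/100) × (1 − 0.0041×77.3)
= 1.319 × 0.6831 = 0.901

0.901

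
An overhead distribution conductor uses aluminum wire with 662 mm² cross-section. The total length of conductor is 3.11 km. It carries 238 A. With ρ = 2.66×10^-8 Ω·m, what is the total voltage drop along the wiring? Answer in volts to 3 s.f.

A = 662 mm² = 6.620e-04 m²
R = ρL/A = (2.66×10^-8)(3110)/(6.620e-04) = 0.125 Ω
V = IR = 238 × 0.125 = 29.7 V

29.7 V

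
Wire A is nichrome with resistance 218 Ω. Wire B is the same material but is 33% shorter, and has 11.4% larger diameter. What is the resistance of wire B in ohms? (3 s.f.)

R ∝ L/d², so R_B/R_A = (1 − 33/100) × (1 + 11.4/100)⁻²
= 0.67 × 0.8058 = 0.5399
R_B = 0.5399 × 218 = 118 Ω

118 Ω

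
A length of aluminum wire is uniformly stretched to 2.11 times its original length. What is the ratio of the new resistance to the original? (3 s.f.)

4.45

Volume constant ⇒ A' = A/k with k = 2.11. R' = ρ(kL)/(A/k) = k²R.
Factor = 4.45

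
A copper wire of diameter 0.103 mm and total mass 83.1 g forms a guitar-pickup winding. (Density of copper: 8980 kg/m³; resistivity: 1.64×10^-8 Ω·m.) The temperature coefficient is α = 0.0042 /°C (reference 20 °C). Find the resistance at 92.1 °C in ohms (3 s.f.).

A = π(d/2)² = π(5.1500e-05 m)² = 8.3323e-09 m²
L = m/(density·A) = 0.0831/(8980×8.3323e-09) = 1111 m
R = ρL/A = (1.64×10^-8)(1111)/(8.3323e-09) = 2186 Ω
R(92.1 °C) = 2186 × (1 + 0.0042×72.1) = 2850 Ω

2850 Ω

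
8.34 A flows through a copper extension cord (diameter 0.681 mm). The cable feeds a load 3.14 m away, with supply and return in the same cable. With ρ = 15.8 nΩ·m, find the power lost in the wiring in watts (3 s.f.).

18.9 W

ρ = 15.8 nΩ·m = 1.58×10^-8 Ω·m
A = π(d/2)² = π(3.4050e-04 m)² = 3.642e-07 m²
Total conductor length (both ways) L = 2 × 3.14 = 6.28 m
R = ρL/A = (1.58×10^-8)(6.28)/(3.642e-07) = 0.2724 Ω
P = I²R = (8.34)² × 0.2724 = 18.9 W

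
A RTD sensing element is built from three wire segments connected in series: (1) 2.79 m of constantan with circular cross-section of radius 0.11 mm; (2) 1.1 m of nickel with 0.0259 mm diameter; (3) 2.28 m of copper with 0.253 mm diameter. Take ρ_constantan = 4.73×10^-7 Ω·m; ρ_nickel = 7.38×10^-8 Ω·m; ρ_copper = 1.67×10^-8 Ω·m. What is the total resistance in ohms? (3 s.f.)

Seg 1: A = πr² = π(1.1000e-04 m)² = 3.801e-08 m²
R_1 = (4.73×10^-7)(2.79)/(3.801e-08) = 34.72 Ω
Seg 2: A = π(d/2)² = π(1.2950e-05 m)² = 5.269e-10 m²
R_2 = (7.38×10^-8)(1.1)/(5.269e-10) = 154.1 Ω
Seg 3: A = π(d/2)² = π(1.2650e-04 m)² = 5.027e-08 m²
R_3 = (1.67×10^-8)(2.28)/(5.027e-08) = 0.7574 Ω
R_total = R_1 + R_2 + R_3 = 190 Ω

190 Ω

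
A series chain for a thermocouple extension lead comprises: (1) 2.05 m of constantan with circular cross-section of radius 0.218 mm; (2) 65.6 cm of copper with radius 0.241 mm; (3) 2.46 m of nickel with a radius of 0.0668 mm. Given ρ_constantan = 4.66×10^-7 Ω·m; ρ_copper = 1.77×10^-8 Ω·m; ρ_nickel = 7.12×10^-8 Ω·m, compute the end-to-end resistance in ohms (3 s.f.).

Seg 1: A = πr² = π(2.1800e-04 m)² = 1.493e-07 m²
R_1 = (4.66×10^-7)(2.05)/(1.493e-07) = 6.398 Ω
Seg 2: A = πr² = π(2.4100e-04 m)² = 1.825e-07 m²
R_2 = (1.77×10^-8)(0.656)/(1.825e-07) = 0.06363 Ω
Seg 3: A = πr² = π(6.6800e-05 m)² = 1.402e-08 m²
R_3 = (7.12×10^-8)(2.46)/(1.402e-08) = 12.49 Ω
R_total = R_1 + R_2 + R_3 = 19.0 Ω

19.0 Ω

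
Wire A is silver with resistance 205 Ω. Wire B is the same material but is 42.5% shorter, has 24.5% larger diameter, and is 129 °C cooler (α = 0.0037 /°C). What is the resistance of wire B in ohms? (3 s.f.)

R ∝ ρL/d² with ρ ∝ (1+αΔT), so R_B/R_A = (1 − 42.5/100) × (1 + 24.5/100)⁻² × (1 − 0.0037×129)
= 0.575 × 0.6452 × 0.5227 = 0.1939
R_B = 0.1939 × 205 = 39.7 Ω

39.7 Ω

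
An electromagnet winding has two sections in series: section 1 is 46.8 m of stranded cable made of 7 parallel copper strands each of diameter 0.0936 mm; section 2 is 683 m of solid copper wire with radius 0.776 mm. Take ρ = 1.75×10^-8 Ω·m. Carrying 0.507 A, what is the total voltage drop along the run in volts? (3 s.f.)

11.8 V

Section 1: A_strand = π(4.6800e-05)² = 6.881e-09 m²; R₁ = ρL/(N·A_s) = (1.75×10^-8)(46.8)/(7×6.881e-09) = 17 Ω
Section 2: A = πr² = π(7.7600e-04 m)² = 1.892e-06 m²
R₂ = (1.75×10^-8)(683)/(1.892e-06) = 6.318 Ω
R = R₁ + R₂ = 23.32 Ω
V = IR = 0.507 × 23.32 = 11.8 V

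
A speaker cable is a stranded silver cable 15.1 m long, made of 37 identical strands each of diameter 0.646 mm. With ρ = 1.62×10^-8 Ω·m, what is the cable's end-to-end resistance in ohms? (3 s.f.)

A_strand = π(3.2300e-04 m)² = 3.278e-07 m²
R_strand = ρL/A = (1.62×10^-8)(15.1)/(3.278e-07) = 0.7463 Ω
R_total = R_strand/N = 0.7463/37 = 0.0202 Ω

0.0202 Ω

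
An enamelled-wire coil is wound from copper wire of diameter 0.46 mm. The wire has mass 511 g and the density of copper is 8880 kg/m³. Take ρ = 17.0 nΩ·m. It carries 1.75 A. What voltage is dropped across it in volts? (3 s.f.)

62.0 V

ρ = 17.0 nΩ·m = 1.70×10^-8 Ω·m
A = π(d/2)² = π(2.3000e-04 m)² = 1.6619e-07 m²
L = m/(density·A) = 0.511/(8880×1.6619e-07) = 346.3 m
R = ρL/A = (1.70×10^-8)(346.3)/(1.6619e-07) = 35.42 Ω
V = IR = 1.75 × 35.42 = 62.0 V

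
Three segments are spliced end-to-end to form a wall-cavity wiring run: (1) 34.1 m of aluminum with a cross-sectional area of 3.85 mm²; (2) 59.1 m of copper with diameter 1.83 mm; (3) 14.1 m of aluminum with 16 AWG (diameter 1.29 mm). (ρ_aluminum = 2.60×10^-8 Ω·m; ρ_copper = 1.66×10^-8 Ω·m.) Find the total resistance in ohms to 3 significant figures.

0.884 Ω

Seg 1: A = 3.85 mm² = 3.850e-06 m²
R_1 = (2.60×10^-8)(34.1)/(3.850e-06) = 0.2303 Ω
Seg 2: A = π(d/2)² = π(9.1500e-04 m)² = 2.630e-06 m²
R_2 = (1.66×10^-8)(59.1)/(2.630e-06) = 0.373 Ω
Seg 3: A = π(1.29/2 mm)² = π(6.4500e-04 m)² = 1.307e-06 m²
R_3 = (2.60×10^-8)(14.1)/(1.307e-06) = 0.2805 Ω
R_total = R_1 + R_2 + R_3 = 0.884 Ω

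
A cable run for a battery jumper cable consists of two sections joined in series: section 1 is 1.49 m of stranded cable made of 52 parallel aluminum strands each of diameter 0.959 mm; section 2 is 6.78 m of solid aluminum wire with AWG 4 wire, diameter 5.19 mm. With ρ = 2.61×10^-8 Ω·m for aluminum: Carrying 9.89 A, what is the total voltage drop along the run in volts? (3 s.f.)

Section 1: A_strand = π(4.7950e-04)² = 7.223e-07 m²; R₁ = ρL/(N·A_s) = (2.61×10^-8)(1.49)/(52×7.223e-07) = 0.001035 Ω
Section 2: A = π(5.19/2 mm)² = π(2.5950e-03 m)² = 2.116e-05 m²
R₂ = (2.61×10^-8)(6.78)/(2.116e-05) = 0.008365 Ω
R = R₁ + R₂ = 0.0094 Ω
V = IR = 9.89 × 0.0094 = 0.0930 V

0.0930 V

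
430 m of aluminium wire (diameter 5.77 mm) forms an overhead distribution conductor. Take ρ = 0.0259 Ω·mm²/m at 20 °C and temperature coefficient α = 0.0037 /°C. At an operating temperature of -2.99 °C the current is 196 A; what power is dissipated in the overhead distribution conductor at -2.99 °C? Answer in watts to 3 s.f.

ρ = 0.0259 Ω·mm²/m = 2.59×10^-8 Ω·m
A = π(d/2)² = π(2.8850e-03 m)² = 2.615e-05 m²
R₍20₎ = ρL/A = (2.59×10^-8)(430)/(2.615e-05) = 0.4259 Ω
R₍-2.99₎ = R₍20₎(1 + αΔT) = 0.4259 × (1 + 0.0037×-23) = 0.3897 Ω
P = I²R = (196)² × 0.3897 = 15000 W

15000 W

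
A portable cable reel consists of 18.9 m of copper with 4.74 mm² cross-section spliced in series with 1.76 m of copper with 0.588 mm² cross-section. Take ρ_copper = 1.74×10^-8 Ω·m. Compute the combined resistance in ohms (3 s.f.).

0.121 Ω

Segment 1: A = 4.74 mm² = 4.740e-06 m²
R₁ = ρL/A = (1.74×10^-8)(18.9)/(4.740e-06) = 0.06938 Ω
Segment 2: A = 0.588 mm² = 5.880e-07 m²
R₂ = (1.74×10^-8)(1.76)/(5.880e-07) = 0.05208 Ω
R = R₁ + R₂ = 0.121 Ω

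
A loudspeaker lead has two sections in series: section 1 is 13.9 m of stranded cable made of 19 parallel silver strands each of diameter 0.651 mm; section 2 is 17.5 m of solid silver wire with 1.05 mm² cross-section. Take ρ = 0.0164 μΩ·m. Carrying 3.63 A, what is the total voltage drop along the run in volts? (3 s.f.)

ρ = 0.0164 μΩ·m = 1.64×10^-8 Ω·m
Section 1: A_strand = π(3.2550e-04)² = 3.329e-07 m²; R₁ = ρL/(N·A_s) = (1.64×10^-8)(13.9)/(19×3.329e-07) = 0.03605 Ω
Section 2: A = 1.05 mm² = 1.050e-06 m²
R₂ = (1.64×10^-8)(17.5)/(1.050e-06) = 0.2733 Ω
R = R₁ + R₂ = 0.3094 Ω
V = IR = 3.63 × 0.3094 = 1.12 V

1.12 V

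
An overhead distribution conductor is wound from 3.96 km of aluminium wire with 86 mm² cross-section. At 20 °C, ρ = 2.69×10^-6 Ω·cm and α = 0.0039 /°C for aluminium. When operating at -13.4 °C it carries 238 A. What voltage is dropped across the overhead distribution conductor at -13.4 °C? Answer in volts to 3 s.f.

256 V

ρ = 2.69×10^-6 Ω·cm = 2.69×10^-8 Ω·m
A = 86 mm² = 8.600e-05 m²
R₍20₎ = ρL/A = (2.69×10^-8)(3960)/(8.600e-05) = 1.239 Ω
R₍-13.4₎ = R₍20₎(1 + αΔT) = 1.239 × (1 + 0.0039×-33.4) = 1.077 Ω
V = IR = 238 × 1.077 = 256 V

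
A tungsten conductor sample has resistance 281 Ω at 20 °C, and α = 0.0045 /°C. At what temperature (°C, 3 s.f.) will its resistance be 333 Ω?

61.1 °C

R = R₀(1 + α(T − T₀)) ⇒ T = T₀ + (R/R₀ − 1)/α
T = 20 + (333/281 − 1)/0.0045 = 20 + (0.1851)/0.0045 = 61.1 °C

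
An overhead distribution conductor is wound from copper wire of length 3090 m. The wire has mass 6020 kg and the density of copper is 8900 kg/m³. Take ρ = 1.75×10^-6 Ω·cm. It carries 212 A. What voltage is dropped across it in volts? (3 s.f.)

ρ = 1.75×10^-6 Ω·cm = 1.75×10^-8 Ω·m
A = m/(density·L) = 6020/(8900×3090) = 2.1890e-04 m²
R = ρL/A = (1.75×10^-8)(3090)/(2.1890e-04) = 0.247 Ω
V = IR = 212 × 0.247 = 52.4 V

52.4 V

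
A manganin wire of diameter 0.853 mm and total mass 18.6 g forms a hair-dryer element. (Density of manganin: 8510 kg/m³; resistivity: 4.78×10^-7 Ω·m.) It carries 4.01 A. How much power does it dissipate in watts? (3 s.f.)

A = π(d/2)² = π(4.2650e-04 m)² = 5.7146e-07 m²
L = m/(density·A) = 0.0186/(8510×5.7146e-07) = 3.825 m
R = ρL/A = (4.78×10^-7)(3.825)/(5.7146e-07) = 3.199 Ω
P = I²R = (4.01)² × 3.199 = 51.4 W

51.4 W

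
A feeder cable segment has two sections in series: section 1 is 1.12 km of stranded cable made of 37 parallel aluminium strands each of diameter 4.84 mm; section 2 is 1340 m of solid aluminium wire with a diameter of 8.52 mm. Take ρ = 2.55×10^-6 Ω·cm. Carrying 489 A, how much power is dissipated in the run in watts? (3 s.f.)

ρ = 2.55×10^-6 Ω·cm = 2.55×10^-8 Ω·m
Section 1: A_strand = π(2.4200e-03)² = 1.840e-05 m²; R₁ = ρL/(N·A_s) = (2.55×10^-8)(1120)/(37×1.840e-05) = 0.04195 Ω
Section 2: A = π(d/2)² = π(4.2600e-03 m)² = 5.701e-05 m²
R₂ = (2.55×10^-8)(1340)/(5.701e-05) = 0.5993 Ω
R = R₁ + R₂ = 0.6413 Ω
P = I²R = (489)² × 0.6413 = 1.53×10^5 W

1.53×10^5 W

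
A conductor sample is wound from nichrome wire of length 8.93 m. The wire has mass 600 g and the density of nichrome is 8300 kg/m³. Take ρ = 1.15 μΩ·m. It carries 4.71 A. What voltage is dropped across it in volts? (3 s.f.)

5.98 V

ρ = 1.15 μΩ·m = 1.15×10^-6 Ω·m
A = m/(density·L) = 0.6/(8300×8.93) = 8.0951e-06 m²
R = ρL/A = (1.15×10^-6)(8.93)/(8.0951e-06) = 1.269 Ω
V = IR = 4.71 × 1.269 = 5.98 V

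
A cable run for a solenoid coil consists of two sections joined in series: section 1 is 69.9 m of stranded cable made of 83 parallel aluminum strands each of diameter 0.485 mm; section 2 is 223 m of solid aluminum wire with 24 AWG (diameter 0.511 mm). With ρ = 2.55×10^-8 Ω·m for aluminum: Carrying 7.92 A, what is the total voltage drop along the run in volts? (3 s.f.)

Section 1: A_strand = π(2.4250e-04)² = 1.847e-07 m²; R₁ = ρL/(N·A_s) = (2.55×10^-8)(69.9)/(83×1.847e-07) = 0.1162 Ω
Section 2: A = π(0.511/2 mm)² = π(2.5550e-04 m)² = 2.051e-07 m²
R₂ = (2.55×10^-8)(223)/(2.051e-07) = 27.73 Ω
R = R₁ + R₂ = 27.84 Ω
V = IR = 7.92 × 27.84 = 221 V

221 V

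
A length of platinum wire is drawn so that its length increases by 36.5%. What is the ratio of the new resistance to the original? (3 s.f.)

1.86

k = 1 + 36.5/100 = 1.365; volume constant ⇒ A' = A/k, so R' = k²R.
Factor = 1.86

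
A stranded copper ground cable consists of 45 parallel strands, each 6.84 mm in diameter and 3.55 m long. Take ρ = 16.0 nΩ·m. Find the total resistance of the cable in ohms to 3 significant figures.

ρ = 16.0 nΩ·m = 1.60×10^-8 Ω·m
A_strand = π(3.4200e-03 m)² = 3.675e-05 m²
R_strand = ρL/A = (1.60×10^-8)(3.55)/(3.675e-05) = 0.001546 Ω
R_total = R_strand/N = 0.001546/45 = 3.44×10^-5 Ω

3.44×10^-5 Ω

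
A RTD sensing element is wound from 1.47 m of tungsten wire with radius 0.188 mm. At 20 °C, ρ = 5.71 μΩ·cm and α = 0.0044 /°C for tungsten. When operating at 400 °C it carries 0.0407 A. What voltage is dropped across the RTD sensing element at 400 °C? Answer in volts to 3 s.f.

ρ = 5.71 μΩ·cm = 5.71×10^-8 Ω·m
A = πr² = π(1.8800e-04 m)² = 1.110e-07 m²
R₍20₎ = ρL/A = (5.71×10^-8)(1.47)/(1.110e-07) = 0.7559 Ω
R₍400₎ = R₍20₎(1 + αΔT) = 0.7559 × (1 + 0.0044×380) = 2.02 Ω
V = IR = 0.0407 × 2.02 = 0.0822 V

0.0822 V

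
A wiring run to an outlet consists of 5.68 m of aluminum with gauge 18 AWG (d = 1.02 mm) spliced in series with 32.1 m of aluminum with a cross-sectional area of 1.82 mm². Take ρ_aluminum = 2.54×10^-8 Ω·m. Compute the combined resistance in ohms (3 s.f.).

Segment 1: A = π(1.02/2 mm)² = π(5.1000e-04 m)² = 8.171e-07 m²
R₁ = ρL/A = (2.54×10^-8)(5.68)/(8.171e-07) = 0.1766 Ω
Segment 2: A = 1.82 mm² = 1.820e-06 m²
R₂ = (2.54×10^-8)(32.1)/(1.820e-06) = 0.448 Ω
R = R₁ + R₂ = 0.625 Ω

0.625 Ω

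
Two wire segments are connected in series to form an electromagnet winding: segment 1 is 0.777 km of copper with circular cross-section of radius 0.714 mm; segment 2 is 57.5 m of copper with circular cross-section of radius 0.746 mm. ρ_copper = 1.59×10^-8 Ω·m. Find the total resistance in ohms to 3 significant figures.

8.24 Ω

Segment 1: A = πr² = π(7.1400e-04 m)² = 1.602e-06 m²
R₁ = ρL/A = (1.59×10^-8)(777)/(1.602e-06) = 7.714 Ω
Segment 2: A = πr² = π(7.4600e-04 m)² = 1.748e-06 m²
R₂ = (1.59×10^-8)(57.5)/(1.748e-06) = 0.5229 Ω
R = R₁ + R₂ = 8.24 Ω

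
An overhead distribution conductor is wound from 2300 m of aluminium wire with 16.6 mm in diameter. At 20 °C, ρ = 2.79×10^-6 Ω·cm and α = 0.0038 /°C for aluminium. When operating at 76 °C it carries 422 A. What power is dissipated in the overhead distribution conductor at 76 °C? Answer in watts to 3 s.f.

64000 W

ρ = 2.79×10^-6 Ω·cm = 2.79×10^-8 Ω·m
A = π(d/2)² = π(8.3000e-03 m)² = 2.164e-04 m²
R₍20₎ = ρL/A = (2.79×10^-8)(2300)/(2.164e-04) = 0.2965 Ω
R₍76₎ = R₍20₎(1 + αΔT) = 0.2965 × (1 + 0.0038×56) = 0.3596 Ω
P = I²R = (422)² × 0.3596 = 64000 W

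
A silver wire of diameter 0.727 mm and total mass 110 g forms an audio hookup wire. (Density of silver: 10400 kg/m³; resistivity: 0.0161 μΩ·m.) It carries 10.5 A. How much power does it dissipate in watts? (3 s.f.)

109 W

ρ = 0.0161 μΩ·m = 1.61×10^-8 Ω·m
A = π(d/2)² = π(3.6350e-04 m)² = 4.1511e-07 m²
L = m/(density·A) = 0.11/(10400×4.1511e-07) = 25.48 m
R = ρL/A = (1.61×10^-8)(25.48)/(4.1511e-07) = 0.9883 Ω
P = I²R = (10.5)² × 0.9883 = 109 W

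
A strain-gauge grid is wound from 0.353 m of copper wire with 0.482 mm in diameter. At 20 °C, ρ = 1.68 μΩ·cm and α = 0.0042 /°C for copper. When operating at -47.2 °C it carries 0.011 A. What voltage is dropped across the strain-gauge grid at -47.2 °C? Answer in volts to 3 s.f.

2.57×10^-4 V

ρ = 1.68 μΩ·cm = 1.68×10^-8 Ω·m
A = π(d/2)² = π(2.4100e-04 m)² = 1.825e-07 m²
R₍20₎ = ρL/A = (1.68×10^-8)(0.353)/(1.825e-07) = 0.0325 Ω
R₍-47.2₎ = R₍20₎(1 + αΔT) = 0.0325 × (1 + 0.0042×-67.2) = 0.02333 Ω
V = IR = 0.011 × 0.02333 = 2.57×10^-4 V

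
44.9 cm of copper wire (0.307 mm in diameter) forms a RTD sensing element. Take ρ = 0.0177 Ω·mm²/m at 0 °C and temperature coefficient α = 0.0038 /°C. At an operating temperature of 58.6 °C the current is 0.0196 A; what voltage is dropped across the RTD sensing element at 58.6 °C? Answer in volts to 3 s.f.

0.00257 V

ρ = 0.0177 Ω·mm²/m = 1.77×10^-8 Ω·m
A = π(d/2)² = π(1.5350e-04 m)² = 7.402e-08 m²
R₍0₎ = ρL/A = (1.77×10^-8)(0.449)/(7.402e-08) = 0.1074 Ω
R₍58.6₎ = R₍0₎(1 + αΔT) = 0.1074 × (1 + 0.0038×58.6) = 0.1313 Ω
V = IR = 0.0196 × 0.1313 = 0.00257 V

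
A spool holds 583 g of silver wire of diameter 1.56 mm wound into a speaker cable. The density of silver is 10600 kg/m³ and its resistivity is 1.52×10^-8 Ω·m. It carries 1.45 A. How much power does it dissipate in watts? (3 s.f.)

A = π(d/2)² = π(7.8000e-04 m)² = 1.9113e-06 m²
L = m/(density·A) = 0.583/(10600×1.9113e-06) = 28.78 m
R = ρL/A = (1.52×10^-8)(28.78)/(1.9113e-06) = 0.2288 Ω
P = I²R = (1.45)² × 0.2288 = 0.481 W

0.481 W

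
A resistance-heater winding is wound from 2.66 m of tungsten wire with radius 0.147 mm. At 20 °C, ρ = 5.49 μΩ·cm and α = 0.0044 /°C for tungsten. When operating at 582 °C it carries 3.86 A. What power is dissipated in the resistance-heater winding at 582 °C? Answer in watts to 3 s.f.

111 W

ρ = 5.49 μΩ·cm = 5.49×10^-8 Ω·m
A = πr² = π(1.4700e-04 m)² = 6.789e-08 m²
R₍20₎ = ρL/A = (5.49×10^-8)(2.66)/(6.789e-08) = 2.151 Ω
R₍582₎ = R₍20₎(1 + αΔT) = 2.151 × (1 + 0.0044×562) = 7.47 Ω
P = I²R = (3.86)² × 7.47 = 111 W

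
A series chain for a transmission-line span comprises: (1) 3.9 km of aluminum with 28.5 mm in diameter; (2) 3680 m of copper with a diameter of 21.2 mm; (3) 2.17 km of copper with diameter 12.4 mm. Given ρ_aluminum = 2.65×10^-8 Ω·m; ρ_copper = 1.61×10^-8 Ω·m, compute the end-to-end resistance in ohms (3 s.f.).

0.619 Ω

Seg 1: A = π(d/2)² = π(1.4250e-02 m)² = 6.379e-04 m²
R_1 = (2.65×10^-8)(3900)/(6.379e-04) = 0.162 Ω
Seg 2: A = π(d/2)² = π(1.0600e-02 m)² = 3.530e-04 m²
R_2 = (1.61×10^-8)(3680)/(3.530e-04) = 0.1678 Ω
Seg 3: A = π(d/2)² = π(6.2000e-03 m)² = 1.208e-04 m²
R_3 = (1.61×10^-8)(2170)/(1.208e-04) = 0.2893 Ω
R_total = R_1 + R_2 + R_3 = 0.619 Ω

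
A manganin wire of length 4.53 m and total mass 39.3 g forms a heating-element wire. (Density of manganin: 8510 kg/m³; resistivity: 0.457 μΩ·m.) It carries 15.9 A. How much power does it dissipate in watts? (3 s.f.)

513 W

ρ = 0.457 μΩ·m = 4.57×10^-7 Ω·m
A = m/(density·L) = 0.0393/(8510×4.53) = 1.0194e-06 m²
R = ρL/A = (4.57×10^-7)(4.53)/(1.0194e-06) = 2.031 Ω
P = I²R = (15.9)² × 2.031 = 513 W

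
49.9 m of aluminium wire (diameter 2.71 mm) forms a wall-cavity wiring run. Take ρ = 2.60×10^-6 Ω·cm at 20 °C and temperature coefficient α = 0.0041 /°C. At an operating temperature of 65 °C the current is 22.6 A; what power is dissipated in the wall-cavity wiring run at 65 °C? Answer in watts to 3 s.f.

ρ = 2.60×10^-6 Ω·cm = 2.60×10^-8 Ω·m
A = π(d/2)² = π(1.3550e-03 m)² = 5.768e-06 m²
R₍20₎ = ρL/A = (2.60×10^-8)(49.9)/(5.768e-06) = 0.2249 Ω
R₍65₎ = R₍20₎(1 + αΔT) = 0.2249 × (1 + 0.0041×45) = 0.2664 Ω
P = I²R = (22.6)² × 0.2664 = 136 W

136 W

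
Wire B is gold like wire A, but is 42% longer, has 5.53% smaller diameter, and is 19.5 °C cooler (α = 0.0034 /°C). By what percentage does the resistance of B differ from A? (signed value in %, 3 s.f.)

R ∝ ρL/d² with ρ ∝ (1+αΔT), so R_B/R_A = (1 + 42/100) × (1 − 5.53/100)⁻² × (1 − 0.0034×19.5)
= 1.42 × 1.121 × 0.9337 = 1.486
(R_B − R_A)/R_A = 1.486 − 1 = 48.6%

48.6%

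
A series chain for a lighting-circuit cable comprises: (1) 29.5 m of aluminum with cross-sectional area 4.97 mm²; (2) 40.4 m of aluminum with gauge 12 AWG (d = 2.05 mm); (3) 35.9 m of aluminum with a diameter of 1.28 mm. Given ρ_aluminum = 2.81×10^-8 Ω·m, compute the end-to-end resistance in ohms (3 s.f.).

1.29 Ω

Seg 1: A = 4.97 mm² = 4.970e-06 m²
R_1 = (2.81×10^-8)(29.5)/(4.970e-06) = 0.1668 Ω
Seg 2: A = π(2.05/2 mm)² = π(1.0250e-03 m)² = 3.301e-06 m²
R_2 = (2.81×10^-8)(40.4)/(3.301e-06) = 0.3439 Ω
Seg 3: A = π(d/2)² = π(6.4000e-04 m)² = 1.287e-06 m²
R_3 = (2.81×10^-8)(35.9)/(1.287e-06) = 0.784 Ω
R_total = R_1 + R_2 + R_3 = 1.29 Ω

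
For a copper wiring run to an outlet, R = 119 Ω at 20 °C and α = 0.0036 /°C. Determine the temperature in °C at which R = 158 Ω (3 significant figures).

111 °C

R = R₀(1 + α(T − T₀)) ⇒ T = T₀ + (R/R₀ − 1)/α
T = 20 + (158/119 − 1)/0.0036 = 20 + (0.3277)/0.0036 = 111 °C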